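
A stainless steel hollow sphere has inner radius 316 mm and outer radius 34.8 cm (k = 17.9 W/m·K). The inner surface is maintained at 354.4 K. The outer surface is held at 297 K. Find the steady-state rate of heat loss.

Q = 44.4 kW

Q = 4πk·ΔT/(1/r₁ − 1/r₂) = 4π × 17.9 × 57.4 / (1/0.316 − 1/0.348) = 44400 W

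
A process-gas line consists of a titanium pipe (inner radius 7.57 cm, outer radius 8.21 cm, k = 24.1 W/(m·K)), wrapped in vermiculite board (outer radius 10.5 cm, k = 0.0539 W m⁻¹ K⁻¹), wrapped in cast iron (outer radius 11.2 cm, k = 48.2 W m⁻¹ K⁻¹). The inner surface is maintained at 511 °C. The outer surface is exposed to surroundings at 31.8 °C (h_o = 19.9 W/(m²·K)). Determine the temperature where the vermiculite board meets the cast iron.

T = 74.8 °C

Series thermal resistances, inner to outer:
  R'_titanium = ln(0.0821/0.0757)/(2πk) = 0.08116/(2π·24.1) = 5.360×10^-4 m·K/W
  R'_vermiculite board = ln(0.105/0.0821)/(2πk) = 0.2460/(2π·0.0539) = 0.7265 m·K/W
  R'_cast iron = ln(0.112/0.105)/(2πk) = 0.06454/(2π·48.2) = 2.131×10^-4 m·K/W
  R'_conv,out = 1/(2πr h) = 1/(2π·0.112·19.9) = 0.07141 m·K/W
ΣR = 5.360×10^-4 + 0.7265 + 2.131×10^-4 + 0.07141 = 0.7987 m·K/W
Q' = ΔT/ΣR = (511 °C − 31.8 °C)/0.7987 = 600.0 W/m
From the inner boundary to the vermiculite board/cast iron interface, ΣR_partial = 0.7270 m·K/W.
T_interface = T_in − Q'·ΣR_partial = 511 °C − (600.0)(0.7270) = 74.8 °C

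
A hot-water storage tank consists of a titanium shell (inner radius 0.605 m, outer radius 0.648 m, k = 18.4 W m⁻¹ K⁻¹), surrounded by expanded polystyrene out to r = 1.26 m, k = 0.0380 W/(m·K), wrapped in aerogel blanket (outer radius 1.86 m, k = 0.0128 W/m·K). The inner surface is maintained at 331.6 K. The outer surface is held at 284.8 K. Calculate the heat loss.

Q = 14.8 W

Treat each layer as a resistance in series:
  R_titanium = (1/0.605 − 1/0.648)/(4πk) = 0.1097/(4π·18.4) = 4.744×10^-4 K/W
  R_expanded polystyrene = (1/0.648 − 1/1.26)/(4πk) = 0.7496/(4π·0.0380) = 1.570 K/W
  R_aerogel blanket = (1/1.26 − 1/1.86)/(4πk) = 0.2560/(4π·0.0128) = 1.592 K/W
ΣR = 4.744×10^-4 + 1.570 + 1.592 = 3.162 K/W
Q = ΔT/ΣR = (331.6 K − 284.8 K)/3.162 = 14.8 W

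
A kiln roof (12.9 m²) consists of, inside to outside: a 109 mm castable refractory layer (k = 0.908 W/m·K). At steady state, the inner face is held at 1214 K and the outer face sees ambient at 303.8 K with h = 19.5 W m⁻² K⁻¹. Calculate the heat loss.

Q = 68.5 kW

Series thermal resistances, inner to outer:
  R_castable refractory = L/(kA) = 0.109/(0.908·12.9) = 0.009306 K/W
  R_conv,out = 1/(hA) = 1/(19.5·12.9) = 0.003975 K/W
ΣR = 0.009306 + 0.003975 = 0.01328 K/W
Q = ΔT/ΣR = (1214 K − 303.8 K)/0.01328 = 68500 W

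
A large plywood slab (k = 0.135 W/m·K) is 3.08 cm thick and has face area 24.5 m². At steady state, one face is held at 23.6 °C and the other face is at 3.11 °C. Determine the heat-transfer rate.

Q = 2.20 kW

Q = kA·ΔT/L = 0.135 × 24.5 × |23.6 °C − 3.11 °C| / 0.0308 = 2200 W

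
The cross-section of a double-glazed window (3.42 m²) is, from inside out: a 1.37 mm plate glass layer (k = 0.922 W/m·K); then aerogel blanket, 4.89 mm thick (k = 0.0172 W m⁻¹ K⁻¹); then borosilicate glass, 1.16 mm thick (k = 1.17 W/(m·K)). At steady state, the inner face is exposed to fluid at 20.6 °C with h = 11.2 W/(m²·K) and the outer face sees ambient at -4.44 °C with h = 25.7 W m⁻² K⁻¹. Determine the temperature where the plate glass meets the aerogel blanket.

T = 15.1 °C

Resistance network (inner→outer):
  R_conv,in = 1/(hA) = 1/(11.2·3.42) = 0.02611 K/W
  R_plate glass = L/(kA) = 0.00137/(0.922·3.42) = 4.345×10^-4 K/W
  R_aerogel blanket = L/(kA) = 0.00489/(0.0172·3.42) = 0.08313 K/W
  R_borosilicate glass = L/(kA) = 0.00116/(1.17·3.42) = 2.899×10^-4 K/W
  R_conv,out = 1/(hA) = 1/(25.7·3.42) = 0.01138 K/W
ΣR = 0.02611 + 4.345×10^-4 + 0.08313 + 2.899×10^-4 + 0.01138 = 0.1213 K/W
Q = ΔT/ΣR = (20.6 °C − -4.44 °C)/0.1213 = 206.4 W
From the inner boundary to the plate glass/aerogel blanket interface, ΣR_partial = 0.02654 K/W.
T_interface = T_in − Q·ΣR_partial = 20.6 °C − (206.4)(0.02654) = 15.1 °C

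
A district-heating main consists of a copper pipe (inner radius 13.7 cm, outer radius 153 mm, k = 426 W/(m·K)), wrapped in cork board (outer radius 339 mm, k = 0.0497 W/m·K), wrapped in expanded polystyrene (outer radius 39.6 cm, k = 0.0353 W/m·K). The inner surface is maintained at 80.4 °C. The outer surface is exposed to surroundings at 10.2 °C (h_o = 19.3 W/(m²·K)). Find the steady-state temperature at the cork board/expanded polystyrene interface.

T = 25.7 °C

Resistance network (inner→outer):
  R'_copper = ln(0.153/0.137)/(2πk) = 0.1105/(2π·426) = 4.127×10^-5 m·K/W
  R'_cork board = ln(0.339/0.153)/(2πk) = 0.7956/(2π·0.0497) = 2.548 m·K/W
  R'_expanded polystyrene = ln(0.396/0.339)/(2πk) = 0.1554/(2π·0.0353) = 0.7007 m·K/W
  R'_conv,out = 1/(2πr h) = 1/(2π·0.396·19.3) = 0.02082 m·K/W
ΣR = 4.127×10^-5 + 2.548 + 0.7007 + 0.02082 = 3.270 m·K/W
Q' = ΔT/ΣR = (80.4 °C − 10.2 °C)/3.270 = 21.47 W/m
From the inner boundary to the cork board/expanded polystyrene interface, ΣR_partial = 2.548 m·K/W.
T_interface = T_in − Q'·ΣR_partial = 80.4 °C − (21.47)(2.548) = 25.7 °C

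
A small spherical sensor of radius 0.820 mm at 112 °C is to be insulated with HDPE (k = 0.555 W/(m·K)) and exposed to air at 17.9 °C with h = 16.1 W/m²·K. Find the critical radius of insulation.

For a sphere, r_cr = 2k_ins/h = 2·0.555/16.1 = 0.0689 m = 6.89 cm

r_cr = 6.89 cm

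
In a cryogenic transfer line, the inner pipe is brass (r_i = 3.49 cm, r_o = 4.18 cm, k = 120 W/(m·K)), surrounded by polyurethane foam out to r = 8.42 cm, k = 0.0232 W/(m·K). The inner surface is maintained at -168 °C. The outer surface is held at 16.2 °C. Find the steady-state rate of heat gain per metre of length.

Treat each layer as a resistance in series:
  R'_brass = ln(0.0418/0.0349)/(2πk) = 0.1804/(2π·120) = 2.393×10^-4 m·K/W
  R'_polyurethane foam = ln(0.0842/0.0418)/(2πk) = 0.7003/(2π·0.0232) = 4.804 m·K/W
ΣR = 2.393×10^-4 + 4.804 = 4.804 m·K/W
Q' = ΔT/ΣR = (-168 °C − 16.2 °C)/4.804 = -38.3 W/m
(Negative Q' ⇒ heat flows inward; heat gain = 38.3 W/m.)

Q' = 38.3 W/m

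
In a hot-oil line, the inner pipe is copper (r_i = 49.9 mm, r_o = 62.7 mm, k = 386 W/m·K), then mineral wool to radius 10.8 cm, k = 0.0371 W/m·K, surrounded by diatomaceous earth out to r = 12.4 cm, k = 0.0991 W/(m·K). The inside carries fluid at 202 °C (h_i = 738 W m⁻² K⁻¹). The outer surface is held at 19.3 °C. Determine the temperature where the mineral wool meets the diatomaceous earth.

T = 35.1 °C

Treat each layer as a resistance in series:
  R'_conv,in = 1/(2πr h) = 1/(2π·0.0499·738) = 0.004322 m·K/W
  R'_copper = ln(0.0627/0.0499)/(2πk) = 0.2283/(2π·386) = 9.415×10^-5 m·K/W
  R'_mineral wool = ln(0.108/0.0627)/(2πk) = 0.5438/(2π·0.0371) = 2.333 m·K/W
  R'_diatomaceous earth = ln(0.124/0.108)/(2πk) = 0.1382/(2π·0.0991) = 0.2219 m·K/W
ΣR = 0.004322 + 9.415×10^-5 + 2.333 + 0.2219 = 2.559 m·K/W
Q' = ΔT/ΣR = (202 °C − 19.3 °C)/2.559 = 71.40 W/m
From the inner boundary to the mineral wool/diatomaceous earth interface, ΣR_partial = 2.337 m·K/W.
T_interface = T_in − Q'·ΣR_partial = 202 °C − (71.40)(2.337) = 35.1 °C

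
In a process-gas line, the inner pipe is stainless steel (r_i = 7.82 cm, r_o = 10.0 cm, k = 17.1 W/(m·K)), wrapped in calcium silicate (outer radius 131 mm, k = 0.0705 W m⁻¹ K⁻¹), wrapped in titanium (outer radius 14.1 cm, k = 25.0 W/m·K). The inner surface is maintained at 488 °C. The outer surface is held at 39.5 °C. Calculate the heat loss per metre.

Q' = 732 W/m

Resistance network (inner→outer):
  R'_stainless steel = ln(0.100/0.0782)/(2πk) = 0.2459/(2π·17.1) = 0.002289 m·K/W
  R'_calcium silicate = ln(0.131/0.100)/(2πk) = 0.2700/(2π·0.0705) = 0.6096 m·K/W
  R'_titanium = ln(0.141/0.131)/(2πk) = 0.07356/(2π·25.0) = 4.683×10^-4 m·K/W
ΣR = 0.002289 + 0.6096 + 4.683×10^-4 = 0.6124 m·K/W
Q' = ΔT/ΣR = (488 °C − 39.5 °C)/0.6124 = 732 W/m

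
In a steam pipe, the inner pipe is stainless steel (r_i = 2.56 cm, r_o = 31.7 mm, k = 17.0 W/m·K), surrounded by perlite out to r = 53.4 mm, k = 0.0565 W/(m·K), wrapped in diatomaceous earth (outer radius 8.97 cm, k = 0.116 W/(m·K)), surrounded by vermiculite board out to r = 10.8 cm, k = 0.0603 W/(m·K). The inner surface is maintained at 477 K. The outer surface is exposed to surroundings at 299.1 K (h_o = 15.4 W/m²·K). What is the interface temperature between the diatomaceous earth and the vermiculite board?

Resistance network (inner→outer):
  R'_stainless steel = ln(0.0317/0.0256)/(2πk) = 0.2137/(2π·17.0) = 0.002001 m·K/W
  R'_perlite = ln(0.0534/0.0317)/(2πk) = 0.5215/(2π·0.0565) = 1.469 m·K/W
  R'_diatomaceous earth = ln(0.0897/0.0534)/(2πk) = 0.5187/(2π·0.116) = 0.7116 m·K/W
  R'_vermiculite board = ln(0.108/0.0897)/(2πk) = 0.1857/(2π·0.0603) = 0.4900 m·K/W
  R'_conv,out = 1/(2πr h) = 1/(2π·0.108·15.4) = 0.09569 m·K/W
ΣR = 0.002001 + 1.469 + 0.7116 + 0.4900 + 0.09569 = 2.768 m·K/W
Q' = ΔT/ΣR = (477 K − 299.1 K)/2.768 = 64.27 W/m
From the inner boundary to the diatomaceous earth/vermiculite board interface, ΣR_partial = 2.183 m·K/W.
T_interface = T_in − Q'·ΣR_partial = 477 K − (64.27)(2.183) = 336.7 K

T = 336.7 K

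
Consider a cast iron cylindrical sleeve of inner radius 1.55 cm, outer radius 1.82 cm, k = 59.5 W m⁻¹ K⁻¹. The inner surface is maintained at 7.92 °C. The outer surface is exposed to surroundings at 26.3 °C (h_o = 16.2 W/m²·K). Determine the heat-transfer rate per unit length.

Treat each layer as a resistance in series:
  R'_cast iron = ln(0.0182/0.0155)/(2πk) = 0.1606/(2π·59.5) = 4.295×10^-4 m·K/W
  R'_conv,out = 1/(2πr h) = 1/(2π·0.0182·16.2) = 0.5398 m·K/W
ΣR = 4.295×10^-4 + 0.5398 = 0.5402 m·K/W
Q' = ΔT/ΣR = (7.92 °C − 26.3 °C)/0.5402 = -34.0 W/m
(Negative Q' ⇒ heat flows inward; heat gain = 34.0 W/m.)

Q' = 34.0 W/m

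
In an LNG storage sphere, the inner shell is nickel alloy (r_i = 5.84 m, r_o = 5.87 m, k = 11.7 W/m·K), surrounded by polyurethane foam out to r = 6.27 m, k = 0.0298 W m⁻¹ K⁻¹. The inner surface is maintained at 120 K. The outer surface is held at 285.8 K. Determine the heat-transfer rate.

Q = 5710 W

Treat each layer as a resistance in series:
  R_nickel alloy = (1/5.84 − 1/5.87)/(4πk) = 8.751×10^-4/(4π·11.7) = 5.952×10^-6 K/W
  R_polyurethane foam = (1/5.87 − 1/6.27)/(4πk) = 0.01087/(4π·0.0298) = 0.02902 K/W
ΣR = 5.952×10^-6 + 0.02902 = 0.02903 K/W
Q = ΔT/ΣR = (120 K − 285.8 K)/0.02903 = -5710 W
(Negative Q ⇒ heat flows inward; heat gain = 5710 W.)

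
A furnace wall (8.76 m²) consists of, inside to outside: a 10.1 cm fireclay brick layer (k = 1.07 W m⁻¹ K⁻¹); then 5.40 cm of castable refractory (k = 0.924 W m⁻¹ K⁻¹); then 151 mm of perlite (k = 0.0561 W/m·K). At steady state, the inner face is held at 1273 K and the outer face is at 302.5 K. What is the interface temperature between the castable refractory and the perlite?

Treat each layer as a resistance in series:
  R_fireclay brick = L/(kA) = 0.101/(1.07·8.76) = 0.01078 K/W
  R_castable refractory = L/(kA) = 0.0540/(0.924·8.76) = 0.006671 K/W
  R_perlite = L/(kA) = 0.151/(0.0561·8.76) = 0.3073 K/W
ΣR = 0.01078 + 0.006671 + 0.3073 = 0.3248 K/W
Q = ΔT/ΣR = (1273 K − 302.5 K)/0.3248 = 2988 W
From the inner boundary to the castable refractory/perlite interface, ΣR_partial = 0.01745 K/W.
T_interface = T_in − Q·ΣR_partial = 1273 K − (2988)(0.01745) = 1221 K

T = 1221 K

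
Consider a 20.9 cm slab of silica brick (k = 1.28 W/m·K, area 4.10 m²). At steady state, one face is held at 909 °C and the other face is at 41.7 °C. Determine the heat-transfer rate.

Q = kA·ΔT/L = 1.28 × 4.10 × |909 °C − 41.7 °C| / 0.209 = 21800 W

Q = 21800 W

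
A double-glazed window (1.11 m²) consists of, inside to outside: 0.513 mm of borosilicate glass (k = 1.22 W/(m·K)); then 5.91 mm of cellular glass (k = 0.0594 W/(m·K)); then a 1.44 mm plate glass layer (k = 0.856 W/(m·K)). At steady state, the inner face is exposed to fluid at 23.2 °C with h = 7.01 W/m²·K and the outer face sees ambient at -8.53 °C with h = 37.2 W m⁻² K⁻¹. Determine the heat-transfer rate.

Series thermal resistances, inner to outer:
  R_conv,in = 1/(hA) = 1/(7.01·1.11) = 0.1285 K/W
  R_borosilicate glass = L/(kA) = 5.13×10^-4/(1.22·1.11) = 3.788×10^-4 K/W
  R_cellular glass = L/(kA) = 0.00591/(0.0594·1.11) = 0.08964 K/W
  R_plate glass = L/(kA) = 0.00144/(0.856·1.11) = 0.001516 K/W
  R_conv,out = 1/(hA) = 1/(37.2·1.11) = 0.02422 K/W
ΣR = 0.1285 + 3.788×10^-4 + 0.08964 + 0.001516 + 0.02422 = 0.2443 K/W
Q = ΔT/ΣR = (23.2 °C − -8.53 °C)/0.2443 = 130 W

Q = 130 W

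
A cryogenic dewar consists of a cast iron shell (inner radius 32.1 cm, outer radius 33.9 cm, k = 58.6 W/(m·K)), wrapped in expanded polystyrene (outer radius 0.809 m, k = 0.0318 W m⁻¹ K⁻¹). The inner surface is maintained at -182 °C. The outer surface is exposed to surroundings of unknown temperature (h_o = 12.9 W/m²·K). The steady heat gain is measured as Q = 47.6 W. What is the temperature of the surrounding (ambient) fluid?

T_out = 22.6 °C

Series resistances:
  R_cast iron = (1/0.321 − 1/0.339)/(4πk) = 0.1654/(4π·58.6) = 2.246×10^-4 K/W
  R_expanded polystyrene = (1/0.339 − 1/0.809)/(4πk) = 1.714/(4π·0.0318) = 4.289 K/W
  R_conv,out = 1/(4πr²h) = 1/(4π·0.809²·12.9) = 0.009425 K/W
ΣR = 4.298 K/W
ΔT = Q·ΣR = 47.6 × 4.298 = 204.6 K
Heat flows inward, so T_out = T_in + ΔT = -182 + 204.6 = 22.6 °C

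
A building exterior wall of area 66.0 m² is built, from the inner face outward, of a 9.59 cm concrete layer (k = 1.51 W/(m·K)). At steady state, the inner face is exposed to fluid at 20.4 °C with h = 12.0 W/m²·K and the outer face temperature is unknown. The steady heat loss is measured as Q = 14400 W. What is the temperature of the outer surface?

Sum the resistances:
  R_conv,in = 1/(hA) = 1/(12.0·66.0) = 0.001263 K/W
  R_concrete = L/(kA) = 0.0959/(1.51·66.0) = 9.623×10^-4 K/W
ΣR = 0.002225 K/W
ΔT = Q·ΣR = 14400 × 0.002225 = 32.04 K
Heat flows outward, so T_out = T_in − ΔT = 20.4 − 32.04 = -11.6 °C

T_out = -11.6 °C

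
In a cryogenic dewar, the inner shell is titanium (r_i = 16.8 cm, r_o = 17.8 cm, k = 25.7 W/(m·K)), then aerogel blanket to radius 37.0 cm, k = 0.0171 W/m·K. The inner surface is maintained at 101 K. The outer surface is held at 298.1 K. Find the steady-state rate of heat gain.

Q = 14.5 W

Treat each layer as a resistance in series:
  R_titanium = (1/0.168 − 1/0.178)/(4πk) = 0.3344/(4π·25.7) = 0.001035 K/W
  R_aerogel blanket = (1/0.178 − 1/0.370)/(4πk) = 2.915/(4π·0.0171) = 13.57 K/W
ΣR = 0.001035 + 13.57 = 13.57 K/W
Q = ΔT/ΣR = (101 K − 298.1 K)/13.57 = -14.5 W
(Negative Q ⇒ heat flows inward; heat gain = 14.5 W.)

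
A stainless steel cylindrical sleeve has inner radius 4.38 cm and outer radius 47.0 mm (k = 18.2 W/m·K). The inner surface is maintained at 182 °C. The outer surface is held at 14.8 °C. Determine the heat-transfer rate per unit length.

Q' = 2.71×10^5 W/m

Q' = 2πk·ΔT/ln(r₂/r₁) = 2π × 18.2 × 167.2 / ln(0.0470/0.0438) = 2.71×10^5 W/m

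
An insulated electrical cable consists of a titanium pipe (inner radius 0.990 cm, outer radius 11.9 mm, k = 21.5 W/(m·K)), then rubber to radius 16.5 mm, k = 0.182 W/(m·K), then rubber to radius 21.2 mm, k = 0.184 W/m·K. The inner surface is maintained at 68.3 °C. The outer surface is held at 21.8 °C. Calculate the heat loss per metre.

Q' = 92.3 W/m

Treat each layer as a resistance in series:
  R'_titanium = ln(0.0119/0.00990)/(2πk) = 0.1840/(2π·21.5) = 0.001362 m·K/W
  R'_rubber = ln(0.0165/0.0119)/(2πk) = 0.3268/(2π·0.182) = 0.2858 m·K/W
  R'_rubber = ln(0.0212/0.0165)/(2πk) = 0.2506/(2π·0.184) = 0.2168 m·K/W
ΣR = 0.001362 + 0.2858 + 0.2168 = 0.5040 m·K/W
Q' = ΔT/ΣR = (68.3 °C − 21.8 °C)/0.5040 = 92.3 W/m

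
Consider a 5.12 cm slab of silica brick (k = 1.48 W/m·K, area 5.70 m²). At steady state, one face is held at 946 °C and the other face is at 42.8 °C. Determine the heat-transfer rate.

Q = 149 kW

Q = kA·ΔT/L = 1.48 × 5.70 × |946 °C − 42.8 °C| / 0.0512 = 1.49×10^5 W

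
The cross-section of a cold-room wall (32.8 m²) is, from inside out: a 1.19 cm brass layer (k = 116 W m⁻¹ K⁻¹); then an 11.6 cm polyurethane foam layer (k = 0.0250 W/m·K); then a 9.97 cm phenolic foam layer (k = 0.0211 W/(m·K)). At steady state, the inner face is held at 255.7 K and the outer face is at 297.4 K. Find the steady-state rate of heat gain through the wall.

Q = 146 W

Series thermal resistances, inner to outer:
  R_brass = L/(kA) = 0.0119/(116·32.8) = 3.128×10^-6 K/W
  R_polyurethane foam = L/(kA) = 0.116/(0.0250·32.8) = 0.1415 K/W
  R_phenolic foam = L/(kA) = 0.0997/(0.0211·32.8) = 0.1441 K/W
ΣR = 3.128×10^-6 + 0.1415 + 0.1441 = 0.2856 K/W
Q = ΔT/ΣR = (255.7 K − 297.4 K)/0.2856 = -146 W
(Negative Q ⇒ heat flows inward; heat gain = 146 W.)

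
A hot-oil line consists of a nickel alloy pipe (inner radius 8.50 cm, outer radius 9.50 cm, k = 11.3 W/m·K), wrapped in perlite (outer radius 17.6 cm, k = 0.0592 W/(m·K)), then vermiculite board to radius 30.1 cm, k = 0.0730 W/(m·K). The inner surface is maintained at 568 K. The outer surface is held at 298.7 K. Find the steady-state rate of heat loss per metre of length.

Resistance network (inner→outer):
  R'_nickel alloy = ln(0.0950/0.0850)/(2πk) = 0.1112/(2π·11.3) = 0.001567 m·K/W
  R'_perlite = ln(0.176/0.0950)/(2πk) = 0.6166/(2π·0.0592) = 1.658 m·K/W
  R'_vermiculite board = ln(0.301/0.176)/(2πk) = 0.5366/(2π·0.0730) = 1.170 m·K/W
ΣR = 0.001567 + 1.658 + 1.170 = 2.830 m·K/W
Q' = ΔT/ΣR = (568 K − 298.7 K)/2.830 = 95.2 W/m

Q' = 95.2 W/m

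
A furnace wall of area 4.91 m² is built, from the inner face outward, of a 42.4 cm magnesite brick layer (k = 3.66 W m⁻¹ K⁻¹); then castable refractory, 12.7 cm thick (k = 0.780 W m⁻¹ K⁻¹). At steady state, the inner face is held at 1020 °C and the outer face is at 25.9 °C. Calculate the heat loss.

Q = 17500 W

Treat each layer as a resistance in series:
  R_magnesite brick = L/(kA) = 0.424/(3.66·4.91) = 0.02359 K/W
  R_castable refractory = L/(kA) = 0.127/(0.780·4.91) = 0.03316 K/W
ΣR = 0.02359 + 0.03316 = 0.05675 K/W
Q = ΔT/ΣR = (1020 °C − 25.9 °C)/0.05675 = 17500 W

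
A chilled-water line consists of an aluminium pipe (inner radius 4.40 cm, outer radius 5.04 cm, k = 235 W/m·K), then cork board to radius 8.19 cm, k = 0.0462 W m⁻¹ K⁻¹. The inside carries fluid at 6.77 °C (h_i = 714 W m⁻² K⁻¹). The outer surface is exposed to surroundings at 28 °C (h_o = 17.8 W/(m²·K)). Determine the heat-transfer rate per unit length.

Series thermal resistances, inner to outer:
  R'_conv,in = 1/(2πr h) = 1/(2π·0.0440·714) = 0.005066 m·K/W
  R'_aluminium = ln(0.0504/0.0440)/(2πk) = 0.1358/(2π·235) = 9.197×10^-5 m·K/W
  R'_cork board = ln(0.0819/0.0504)/(2πk) = 0.4855/(2π·0.0462) = 1.673 m·K/W
  R'_conv,out = 1/(2πr h) = 1/(2π·0.0819·17.8) = 0.1092 m·K/W
ΣR = 0.005066 + 9.197×10^-5 + 1.673 + 0.1092 = 1.787 m·K/W
Q' = ΔT/ΣR = (6.77 °C − 28 °C)/1.787 = -11.9 W/m
(Negative Q' ⇒ heat flows inward; heat gain = 11.9 W/m.)

Q' = 11.9 W/m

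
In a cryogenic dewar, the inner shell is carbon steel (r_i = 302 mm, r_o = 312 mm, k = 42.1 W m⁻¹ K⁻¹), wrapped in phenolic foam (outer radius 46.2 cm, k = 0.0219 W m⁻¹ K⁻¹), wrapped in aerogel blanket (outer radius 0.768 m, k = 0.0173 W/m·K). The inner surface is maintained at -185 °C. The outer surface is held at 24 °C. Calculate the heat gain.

Q = 27.0 W

Resistance network (inner→outer):
  R_carbon steel = (1/0.302 − 1/0.312)/(4πk) = 0.1061/(4π·42.1) = 2.006×10^-4 K/W
  R_phenolic foam = (1/0.312 − 1/0.462)/(4πk) = 1.041/(4π·0.0219) = 3.781 K/W
  R_aerogel blanket = (1/0.462 − 1/0.768)/(4πk) = 0.8624/(4π·0.0173) = 3.967 K/W
ΣR = 2.006×10^-4 + 3.781 + 3.967 = 7.748 K/W
Q = ΔT/ΣR = (-185 °C − 24 °C)/7.748 = -27.0 W
(Negative Q ⇒ heat flows inward; heat gain = 27.0 W.)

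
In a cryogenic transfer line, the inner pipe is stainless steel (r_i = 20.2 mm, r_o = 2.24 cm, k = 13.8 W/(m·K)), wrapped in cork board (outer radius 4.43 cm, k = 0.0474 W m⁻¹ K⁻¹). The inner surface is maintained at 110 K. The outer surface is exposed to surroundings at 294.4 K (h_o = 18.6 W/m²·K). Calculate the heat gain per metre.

Resistance network (inner→outer):
  R'_stainless steel = ln(0.0224/0.0202)/(2πk) = 0.1034/(2π·13.8) = 0.001192 m·K/W
  R'_cork board = ln(0.0443/0.0224)/(2πk) = 0.6819/(2π·0.0474) = 2.290 m·K/W
  R'_conv,out = 1/(2πr h) = 1/(2π·0.0443·18.6) = 0.1932 m·K/W
ΣR = 0.001192 + 2.290 + 0.1932 = 2.484 m·K/W
Q' = ΔT/ΣR = (110 K − 294.4 K)/2.484 = -74.2 W/m
(Negative Q' ⇒ heat flows inward; heat gain = 74.2 W/m.)

Q' = 74.2 W/m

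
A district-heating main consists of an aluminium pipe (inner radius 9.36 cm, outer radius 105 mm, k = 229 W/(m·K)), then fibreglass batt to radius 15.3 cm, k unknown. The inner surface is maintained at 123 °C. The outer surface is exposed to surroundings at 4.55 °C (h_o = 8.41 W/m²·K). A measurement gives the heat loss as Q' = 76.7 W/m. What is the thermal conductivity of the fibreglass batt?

k = 0.0422 W/m·K

ΣR = ΔT/Q' = |123 − 4.55|/76.7 = 1.544 m·K/W
Known resistances:
  R'_aluminium = ln(0.105/0.0936)/(2πk) = 0.1149/(2π·229) = 7.988×10^-5 m·K/W
  R'_conv,out = 1/(2πr h) = 1/(2π·0.153·8.41) = 0.1237 m·K/W
R_fibreglass batt = ΣR − ΣR_known = 1.544 − 0.1238 = 1.420 m·K/W
ln(r₂/r₁)/(2πk) = 1.420 ⇒ k = 0.3765/(2π·1.420) = 0.0422 W/m·K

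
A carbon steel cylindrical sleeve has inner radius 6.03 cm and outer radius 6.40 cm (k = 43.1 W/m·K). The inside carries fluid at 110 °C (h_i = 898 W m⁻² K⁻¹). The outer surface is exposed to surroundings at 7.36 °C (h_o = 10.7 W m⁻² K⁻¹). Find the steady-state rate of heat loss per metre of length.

Series thermal resistances, inner to outer:
  R'_conv,in = 1/(2πr h) = 1/(2π·0.0603·898) = 0.002939 m·K/W
  R'_carbon steel = ln(0.0640/0.0603)/(2πk) = 0.05955/(2π·43.1) = 2.199×10^-4 m·K/W
  R'_conv,out = 1/(2πr h) = 1/(2π·0.0640·10.7) = 0.2324 m·K/W
ΣR = 0.002939 + 2.199×10^-4 + 0.2324 = 0.2356 m·K/W
Q' = ΔT/ΣR = (110 °C − 7.36 °C)/0.2356 = 436 W/m

Q' = 436 W/m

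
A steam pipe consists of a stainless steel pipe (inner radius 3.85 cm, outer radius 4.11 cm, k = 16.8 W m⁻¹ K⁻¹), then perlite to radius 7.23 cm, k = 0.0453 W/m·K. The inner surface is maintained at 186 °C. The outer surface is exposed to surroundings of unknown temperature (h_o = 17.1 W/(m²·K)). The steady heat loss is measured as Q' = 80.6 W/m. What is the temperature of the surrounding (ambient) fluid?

T_out = 15.6 °C

Sum the resistances:
  R'_stainless steel = ln(0.0411/0.0385)/(2πk) = 0.06535/(2π·16.8) = 6.191×10^-4 m·K/W
  R'_perlite = ln(0.0723/0.0411)/(2πk) = 0.5648/(2π·0.0453) = 1.984 m·K/W
  R'_conv,out = 1/(2πr h) = 1/(2π·0.0723·17.1) = 0.1287 m·K/W
ΣR = 2.114 m·K/W
ΔT = Q'·ΣR = 80.6 × 2.114 = 170.4 K
Heat flows outward, so T_out = T_in − ΔT = 186 − 170.4 = 15.6 °C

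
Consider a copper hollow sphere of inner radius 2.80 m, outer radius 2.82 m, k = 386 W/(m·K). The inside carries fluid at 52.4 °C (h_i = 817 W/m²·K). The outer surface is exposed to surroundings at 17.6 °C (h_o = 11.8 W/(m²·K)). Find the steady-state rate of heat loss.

Treat each layer as a resistance in series:
  R_conv,in = 1/(4πr²h) = 1/(4π·2.80²·817) = 1.242×10^-5 K/W
  R_copper = (1/2.80 − 1/2.82)/(4πk) = 0.002533/(4π·386) = 5.222×10^-7 K/W
  R_conv,out = 1/(4πr²h) = 1/(4π·2.82²·11.8) = 8.480×10^-4 K/W
ΣR = 1.242×10^-5 + 5.222×10^-7 + 8.480×10^-4 = 8.609×10^-4 K/W
Q = ΔT/ΣR = (52.4 °C − 17.6 °C)/8.609×10^-4 = 40400 W

Q = 40400 W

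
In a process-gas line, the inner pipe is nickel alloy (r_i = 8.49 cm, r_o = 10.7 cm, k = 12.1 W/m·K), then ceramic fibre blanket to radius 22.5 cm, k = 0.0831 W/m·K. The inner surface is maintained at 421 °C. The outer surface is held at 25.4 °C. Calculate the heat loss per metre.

Q' = 277 W/m

Resistance network (inner→outer):
  R'_nickel alloy = ln(0.107/0.0849)/(2πk) = 0.2314/(2π·12.1) = 0.003043 m·K/W
  R'_ceramic fibre blanket = ln(0.225/0.107)/(2πk) = 0.7433/(2π·0.0831) = 1.424 m·K/W
ΣR = 0.003043 + 1.424 = 1.427 m·K/W
Q' = ΔT/ΣR = (421 °C − 25.4 °C)/1.427 = 277 W/m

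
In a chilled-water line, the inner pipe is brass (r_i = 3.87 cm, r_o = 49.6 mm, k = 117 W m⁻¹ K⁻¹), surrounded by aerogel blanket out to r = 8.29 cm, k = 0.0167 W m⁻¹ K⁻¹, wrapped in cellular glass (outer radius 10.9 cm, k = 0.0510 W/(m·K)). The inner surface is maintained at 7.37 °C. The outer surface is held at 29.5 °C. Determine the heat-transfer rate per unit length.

Q' = 3.85 W/m

Resistance network (inner→outer):
  R'_brass = ln(0.0496/0.0387)/(2πk) = 0.2482/(2π·117) = 3.376×10^-4 m·K/W
  R'_aerogel blanket = ln(0.0829/0.0496)/(2πk) = 0.5136/(2π·0.0167) = 4.895 m·K/W
  R'_cellular glass = ln(0.109/0.0829)/(2πk) = 0.2737/(2π·0.0510) = 0.8542 m·K/W
ΣR = 3.376×10^-4 + 4.895 + 0.8542 = 5.750 m·K/W
Q' = ΔT/ΣR = (7.37 °C − 29.5 °C)/5.750 = -3.85 W/m
(Negative Q' ⇒ heat flows inward; heat gain = 3.85 W/m.)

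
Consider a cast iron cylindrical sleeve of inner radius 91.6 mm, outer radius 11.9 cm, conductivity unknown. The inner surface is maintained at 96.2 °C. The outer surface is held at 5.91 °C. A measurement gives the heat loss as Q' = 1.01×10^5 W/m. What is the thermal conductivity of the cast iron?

k = 46.6 W/m·K

ΣR = ΔT/Q' = |96.2 − 5.91|/1.01×10^5 = 8.940×10^-4 m·K/W
ln(r₂/r₁)/(2πk) = 8.940×10^-4 ⇒ k = 0.2617/(2π·8.940×10^-4) = 46.6 W/m·K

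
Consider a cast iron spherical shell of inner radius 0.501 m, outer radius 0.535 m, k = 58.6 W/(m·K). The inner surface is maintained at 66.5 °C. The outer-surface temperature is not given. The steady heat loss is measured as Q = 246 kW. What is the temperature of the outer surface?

Sum the resistances:
  R_cast iron = (1/0.501 − 1/0.535)/(4πk) = 0.1268/(4π·58.6) = 1.723×10^-4 K/W
ΣR = 1.723×10^-4 K/W
ΔT = Q·ΣR = 2.46×10^5 × 1.723×10^-4 = 42.39 K
Heat flows outward, so T_out = T_in − ΔT = 66.5 − 42.39 = 24.1 °C

T_out = 24.1 °C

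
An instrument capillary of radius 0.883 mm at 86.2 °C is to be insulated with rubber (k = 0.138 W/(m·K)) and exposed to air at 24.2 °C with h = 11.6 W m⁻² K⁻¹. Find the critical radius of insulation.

r_cr = 1.19 cm

For a cylinder, r_cr = k_ins/h = 0.138/11.6 = 0.0119 m = 1.19 cm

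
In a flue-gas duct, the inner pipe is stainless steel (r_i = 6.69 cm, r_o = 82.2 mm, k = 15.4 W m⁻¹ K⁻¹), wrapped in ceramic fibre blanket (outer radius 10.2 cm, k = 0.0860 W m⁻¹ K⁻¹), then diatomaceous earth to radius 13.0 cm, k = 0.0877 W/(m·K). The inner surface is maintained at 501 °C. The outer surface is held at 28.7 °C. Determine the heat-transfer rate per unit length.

Q' = 561 W/m

Resistance network (inner→outer):
  R'_stainless steel = ln(0.0822/0.0669)/(2πk) = 0.2060/(2π·15.4) = 0.002129 m·K/W
  R'_ceramic fibre blanket = ln(0.102/0.0822)/(2πk) = 0.2158/(2π·0.0860) = 0.3994 m·K/W
  R'_diatomaceous earth = ln(0.130/0.102)/(2πk) = 0.2426/(2π·0.0877) = 0.4402 m·K/W
ΣR = 0.002129 + 0.3994 + 0.4402 = 0.8417 m·K/W
Q' = ΔT/ΣR = (501 °C − 28.7 °C)/0.8417 = 561 W/m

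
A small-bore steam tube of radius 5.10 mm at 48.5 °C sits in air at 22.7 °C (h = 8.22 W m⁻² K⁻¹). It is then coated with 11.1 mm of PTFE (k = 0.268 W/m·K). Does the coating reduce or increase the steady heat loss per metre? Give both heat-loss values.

Critical radius for a cylinder: r_cr = k/h = 0.0326 m = 3.26 cm.
Outer radius after coating: r₂ = 0.00510 + 0.0111 = 0.01620 m.
Since r₁ < r_cr and r₂ ≤ r_cr, the coating moves toward the maximum at r_cr — heat loss rises.
Bare: R = 1/(2πr₁h) = 3.796 m·K/W; Q = 25.8/3.796 = 6.80 W/m.
Coated: R = R_cond + R_conv = 1.882 m·K/W; Q = 25.8/1.882 = 13.7 W/m.

increases: 6.80 → 13.7 W/m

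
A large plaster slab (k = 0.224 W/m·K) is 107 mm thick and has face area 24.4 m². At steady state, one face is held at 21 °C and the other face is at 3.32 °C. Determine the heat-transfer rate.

Q = 903 W

Q = kA·ΔT/L = 0.224 × 24.4 × |21 °C − 3.32 °C| / 0.107 = 903 W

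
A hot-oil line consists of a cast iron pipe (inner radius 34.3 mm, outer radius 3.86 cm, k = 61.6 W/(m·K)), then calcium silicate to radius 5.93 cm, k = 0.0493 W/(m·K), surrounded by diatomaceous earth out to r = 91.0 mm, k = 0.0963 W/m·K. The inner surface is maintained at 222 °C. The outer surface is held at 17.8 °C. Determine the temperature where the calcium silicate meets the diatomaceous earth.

Resistance network (inner→outer):
  R'_cast iron = ln(0.0386/0.0343)/(2πk) = 0.1181/(2π·61.6) = 3.052×10^-4 m·K/W
  R'_calcium silicate = ln(0.0593/0.0386)/(2πk) = 0.4294/(2π·0.0493) = 1.386 m·K/W
  R'_diatomaceous earth = ln(0.0910/0.0593)/(2πk) = 0.4283/(2π·0.0963) = 0.7078 m·K/W
ΣR = 3.052×10^-4 + 1.386 + 0.7078 = 2.094 m·K/W
Q' = ΔT/ΣR = (222 °C − 17.8 °C)/2.094 = 97.52 W/m
From the inner boundary to the calcium silicate/diatomaceous earth interface, ΣR_partial = 1.386 m·K/W.
T_interface = T_in − Q'·ΣR_partial = 222 °C − (97.52)(1.386) = 86.8 °C

T = 86.8 °C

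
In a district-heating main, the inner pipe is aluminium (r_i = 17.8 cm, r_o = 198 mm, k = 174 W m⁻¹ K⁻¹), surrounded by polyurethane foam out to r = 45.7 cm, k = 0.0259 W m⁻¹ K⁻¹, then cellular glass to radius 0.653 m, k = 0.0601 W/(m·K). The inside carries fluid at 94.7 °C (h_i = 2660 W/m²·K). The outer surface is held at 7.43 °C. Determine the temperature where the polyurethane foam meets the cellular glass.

Treat each layer as a resistance in series:
  R'_conv,in = 1/(2πr h) = 1/(2π·0.178·2660) = 3.361×10^-4 m·K/W
  R'_aluminium = ln(0.198/0.178)/(2πk) = 0.1065/(2π·174) = 9.740×10^-5 m·K/W
  R'_polyurethane foam = ln(0.457/0.198)/(2πk) = 0.8364/(2π·0.0259) = 5.140 m·K/W
  R'_cellular glass = ln(0.653/0.457)/(2πk) = 0.3569/(2π·0.0601) = 0.9451 m·K/W
ΣR = 3.361×10^-4 + 9.740×10^-5 + 5.140 + 0.9451 = 6.086 m·K/W
Q' = ΔT/ΣR = (94.7 °C − 7.43 °C)/6.086 = 14.34 W/m
From the inner boundary to the polyurethane foam/cellular glass interface, ΣR_partial = 5.140 m·K/W.
T_interface = T_in − Q'·ΣR_partial = 94.7 °C − (14.34)(5.140) = 21.0 °C

T = 21.0 °C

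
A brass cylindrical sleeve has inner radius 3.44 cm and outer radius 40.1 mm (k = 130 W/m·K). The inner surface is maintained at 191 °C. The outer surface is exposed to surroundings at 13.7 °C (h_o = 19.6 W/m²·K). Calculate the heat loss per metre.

Q' = 875 W/m

Series thermal resistances, inner to outer:
  R'_brass = ln(0.0401/0.0344)/(2πk) = 0.1533/(2π·130) = 1.877×10^-4 m·K/W
  R'_conv,out = 1/(2πr h) = 1/(2π·0.0401·19.6) = 0.2025 m·K/W
ΣR = 1.877×10^-4 + 0.2025 = 0.2027 m·K/W
Q' = ΔT/ΣR = (191 °C − 13.7 °C)/0.2027 = 875 W/m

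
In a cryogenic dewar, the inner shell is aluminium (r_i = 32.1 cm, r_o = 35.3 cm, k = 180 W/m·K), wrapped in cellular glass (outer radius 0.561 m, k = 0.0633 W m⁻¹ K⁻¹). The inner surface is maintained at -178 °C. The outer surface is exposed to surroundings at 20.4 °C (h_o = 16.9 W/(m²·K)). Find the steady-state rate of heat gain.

Series thermal resistances, inner to outer:
  R_aluminium = (1/0.321 − 1/0.353)/(4πk) = 0.2824/(4π·180) = 1.248×10^-4 K/W
  R_cellular glass = (1/0.353 − 1/0.561)/(4πk) = 1.050/(4π·0.0633) = 1.320 K/W
  R_conv,out = 1/(4πr²h) = 1/(4π·0.561²·16.9) = 0.01496 K/W
ΣR = 1.248×10^-4 + 1.320 + 0.01496 = 1.335 K/W
Q = ΔT/ΣR = (-178 °C − 20.4 °C)/1.335 = -149 W
(Negative Q ⇒ heat flows inward; heat gain = 149 W.)

Q = 149 W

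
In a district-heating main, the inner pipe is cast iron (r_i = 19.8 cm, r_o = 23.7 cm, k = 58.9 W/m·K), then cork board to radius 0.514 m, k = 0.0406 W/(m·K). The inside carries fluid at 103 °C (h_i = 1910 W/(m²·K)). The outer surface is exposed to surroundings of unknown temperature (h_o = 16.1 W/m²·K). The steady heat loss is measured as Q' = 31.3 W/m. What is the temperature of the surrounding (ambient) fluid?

T_out = 7.38 °C

Series resistances:
  R'_conv,in = 1/(2πr h) = 1/(2π·0.198·1910) = 4.208×10^-4 m·K/W
  R'_cast iron = ln(0.237/0.198)/(2πk) = 0.1798/(2π·58.9) = 4.858×10^-4 m·K/W
  R'_cork board = ln(0.514/0.237)/(2πk) = 0.7742/(2π·0.0406) = 3.035 m·K/W
  R'_conv,out = 1/(2πr h) = 1/(2π·0.514·16.1) = 0.01923 m·K/W
ΣR = 3.055 m·K/W
ΔT = Q'·ΣR = 31.3 × 3.055 = 95.62 K
Heat flows outward, so T_out = T_in − ΔT = 103 − 95.62 = 7.38 °C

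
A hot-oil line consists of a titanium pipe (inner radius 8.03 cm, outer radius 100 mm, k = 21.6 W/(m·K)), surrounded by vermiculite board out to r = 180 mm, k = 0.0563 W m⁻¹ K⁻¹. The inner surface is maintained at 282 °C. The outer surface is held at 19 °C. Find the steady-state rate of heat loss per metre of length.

Series thermal resistances, inner to outer:
  R'_titanium = ln(0.100/0.0803)/(2πk) = 0.2194/(2π·21.6) = 0.001617 m·K/W
  R'_vermiculite board = ln(0.180/0.100)/(2πk) = 0.5878/(2π·0.0563) = 1.662 m·K/W
ΣR = 0.001617 + 1.662 = 1.664 m·K/W
Q' = ΔT/ΣR = (282 °C − 19 °C)/1.664 = 158 W/m

Q' = 158 W/m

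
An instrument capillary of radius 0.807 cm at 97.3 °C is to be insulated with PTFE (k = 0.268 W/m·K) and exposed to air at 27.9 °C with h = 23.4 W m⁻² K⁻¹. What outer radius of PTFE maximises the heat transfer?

For a cylinder, r_cr = k_ins/h = 0.268/23.4 = 0.0115 m = 1.15 cm

r_cr = 1.15 cm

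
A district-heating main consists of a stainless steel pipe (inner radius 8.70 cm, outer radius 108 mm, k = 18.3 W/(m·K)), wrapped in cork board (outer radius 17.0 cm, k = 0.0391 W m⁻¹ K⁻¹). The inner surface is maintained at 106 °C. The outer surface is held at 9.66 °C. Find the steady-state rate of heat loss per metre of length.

Treat each layer as a resistance in series:
  R'_stainless steel = ln(0.108/0.0870)/(2πk) = 0.2162/(2π·18.3) = 0.001880 m·K/W
  R'_cork board = ln(0.170/0.108)/(2πk) = 0.4537/(2π·0.0391) = 1.847 m·K/W
ΣR = 0.001880 + 1.847 = 1.849 m·K/W
Q' = ΔT/ΣR = (106 °C − 9.66 °C)/1.849 = 52.1 W/m

Q' = 52.1 W/m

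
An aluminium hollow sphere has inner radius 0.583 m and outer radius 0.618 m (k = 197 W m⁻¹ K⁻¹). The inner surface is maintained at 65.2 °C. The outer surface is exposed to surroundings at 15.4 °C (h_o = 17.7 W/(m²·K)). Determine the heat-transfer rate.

Series thermal resistances, inner to outer:
  R_aluminium = (1/0.583 − 1/0.618)/(4πk) = 0.09714/(4π·197) = 3.924×10^-5 K/W
  R_conv,out = 1/(4πr²h) = 1/(4π·0.618²·17.7) = 0.01177 K/W
ΣR = 3.924×10^-5 + 0.01177 = 0.01181 K/W
Q = ΔT/ΣR = (65.2 °C − 15.4 °C)/0.01181 = 4220 W

Q = 4.22 kW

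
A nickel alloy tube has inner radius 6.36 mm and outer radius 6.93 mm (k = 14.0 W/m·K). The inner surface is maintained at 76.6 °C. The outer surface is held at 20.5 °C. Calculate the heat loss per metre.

Q' = 2πk·ΔT/ln(r₂/r₁) = 2π × 14.0 × 56.1 / ln(0.00693/0.00636) = 57500 W/m

Q' = 57500 W/m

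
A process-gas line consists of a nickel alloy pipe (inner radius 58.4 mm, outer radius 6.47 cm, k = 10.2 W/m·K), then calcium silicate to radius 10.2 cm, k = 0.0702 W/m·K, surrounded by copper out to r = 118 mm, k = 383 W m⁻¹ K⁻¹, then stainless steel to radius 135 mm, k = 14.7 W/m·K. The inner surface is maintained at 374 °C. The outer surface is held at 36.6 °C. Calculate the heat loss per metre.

Q' = 326 W/m

Treat each layer as a resistance in series:
  R'_nickel alloy = ln(0.0647/0.0584)/(2πk) = 0.1024/(2π·10.2) = 0.001598 m·K/W
  R'_calcium silicate = ln(0.102/0.0647)/(2πk) = 0.4552/(2π·0.0702) = 1.032 m·K/W
  R'_copper = ln(0.118/0.102)/(2πk) = 0.1457/(2π·383) = 6.055×10^-5 m·K/W
  R'_stainless steel = ln(0.135/0.118)/(2πk) = 0.1346/(2π·14.7) = 0.001457 m·K/W
ΣR = 0.001598 + 1.032 + 6.055×10^-5 + 0.001457 = 1.035 m·K/W
Q' = ΔT/ΣR = (374 °C − 36.6 °C)/1.035 = 326 W/m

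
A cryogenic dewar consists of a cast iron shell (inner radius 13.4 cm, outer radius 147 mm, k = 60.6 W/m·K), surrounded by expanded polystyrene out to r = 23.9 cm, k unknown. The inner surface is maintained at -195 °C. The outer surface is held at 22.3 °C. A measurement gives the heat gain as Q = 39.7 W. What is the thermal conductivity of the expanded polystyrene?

ΣR = ΔT/Q = |-195 − 22.3|/39.7 = 5.474 K/W
Known resistances:
  R_cast iron = (1/0.134 − 1/0.147)/(4πk) = 0.6600/(4π·60.6) = 8.666×10^-4 K/W
R_expanded polystyrene = ΣR − ΣR_known = 5.474 − 8.666×10^-4 = 5.473 K/W
(1/r₁−1/r₂)/(4πk) = 5.473 ⇒ k = 2.619/(4π·5.473) = 0.0381 W/m·K

k = 0.0381 W/m·K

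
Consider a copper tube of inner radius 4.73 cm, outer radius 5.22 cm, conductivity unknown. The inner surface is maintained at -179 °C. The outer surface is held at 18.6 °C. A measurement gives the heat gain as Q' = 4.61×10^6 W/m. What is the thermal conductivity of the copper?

ΣR = ΔT/Q' = |-179 − 18.6|/4.61×10^6 = 4.286×10^-5 m·K/W
ln(r₂/r₁)/(2πk) = 4.286×10^-5 ⇒ k = 0.09857/(2π·4.286×10^-5) = 366 W/m·K

k = 366 W/m·K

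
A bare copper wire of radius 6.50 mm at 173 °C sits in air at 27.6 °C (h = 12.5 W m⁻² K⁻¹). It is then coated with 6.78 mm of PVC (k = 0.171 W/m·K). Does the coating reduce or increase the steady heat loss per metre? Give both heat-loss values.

increases: 74.2 → 89.5 W/m

Critical radius for a cylinder: r_cr = k/h = 0.0137 m = 1.37 cm.
Outer radius after coating: r₂ = 0.00650 + 0.00678 = 0.01328 m.
Since r₁ < r_cr and r₂ ≤ r_cr, the coating moves toward the maximum at r_cr — heat loss rises.
Bare: R = 1/(2πr₁h) = 1.959 m·K/W; Q = 145.4/1.959 = 74.2 W/m.
Coated: R = R_cond + R_conv = 1.624 m·K/W; Q = 145.4/1.624 = 89.5 W/m.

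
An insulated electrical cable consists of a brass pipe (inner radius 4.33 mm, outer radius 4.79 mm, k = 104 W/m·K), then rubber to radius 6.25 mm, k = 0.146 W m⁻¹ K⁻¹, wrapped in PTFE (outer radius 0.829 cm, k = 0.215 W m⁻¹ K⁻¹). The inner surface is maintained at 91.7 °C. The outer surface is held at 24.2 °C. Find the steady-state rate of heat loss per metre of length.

Treat each layer as a resistance in series:
  R'_brass = ln(0.00479/0.00433)/(2πk) = 0.1010/(2π·104) = 1.545×10^-4 m·K/W
  R'_rubber = ln(0.00625/0.00479)/(2πk) = 0.2661/(2π·0.146) = 0.2900 m·K/W
  R'_PTFE = ln(0.00829/0.00625)/(2πk) = 0.2825/(2π·0.215) = 0.2091 m·K/W
ΣR = 1.545×10^-4 + 0.2900 + 0.2091 = 0.4993 m·K/W
Q' = ΔT/ΣR = (91.7 °C − 24.2 °C)/0.4993 = 135 W/m

Q' = 135 W/m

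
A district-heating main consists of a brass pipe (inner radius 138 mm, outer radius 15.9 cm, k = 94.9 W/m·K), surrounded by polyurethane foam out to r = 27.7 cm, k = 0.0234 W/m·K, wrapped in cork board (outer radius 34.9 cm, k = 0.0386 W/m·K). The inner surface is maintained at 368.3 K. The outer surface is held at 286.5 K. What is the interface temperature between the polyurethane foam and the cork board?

Resistance network (inner→outer):
  R'_brass = ln(0.159/0.138)/(2πk) = 0.1417/(2π·94.9) = 2.376×10^-4 m·K/W
  R'_polyurethane foam = ln(0.277/0.159)/(2πk) = 0.5551/(2π·0.0234) = 3.776 m·K/W
  R'_cork board = ln(0.349/0.277)/(2πk) = 0.2311/(2π·0.0386) = 0.9527 m·K/W
ΣR = 2.376×10^-4 + 3.776 + 0.9527 = 4.729 m·K/W
Q' = ΔT/ΣR = (368.3 K − 286.5 K)/4.729 = 17.30 W/m
From the inner boundary to the polyurethane foam/cork board interface, ΣR_partial = 3.776 m·K/W.
T_interface = T_in − Q'·ΣR_partial = 368.3 K − (17.30)(3.776) = 303.0 K

T = 303.0 K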